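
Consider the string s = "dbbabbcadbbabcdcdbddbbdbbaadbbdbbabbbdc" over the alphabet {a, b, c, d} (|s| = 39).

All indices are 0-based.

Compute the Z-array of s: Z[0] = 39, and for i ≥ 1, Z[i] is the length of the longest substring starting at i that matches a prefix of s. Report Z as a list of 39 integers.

[39, 0, 0, 0, 0, 0, 0, 0, 5, 0, 0, 0, 0, 0, 1, 0, 2, 0, 1, 3, 0, 0, 4, 0, 0, 0, 0, 3, 0, 0, 6, 0, 0, 0, 0, 0, 0, 1, 0]

Z[0]=39
i=1: i≥r, start 0; Z[1]=0
i=2: i≥r, start 0; Z[2]=0
i=3: i≥r, start 0; Z[3]=0
i=4: i≥r, start 0; Z[4]=0
i=5: i≥r, start 0; Z[5]=0
i=6: i≥r, start 0; Z[6]=0
i=7: i≥r, start 0; Z[7]=0
i=8: i≥r, start 0; Z[8]=5 scan→box=[8,13)
i=9: min(r-i=4, Z[1]=0)=0; Z[9]=0
i=10: min(r-i=3, Z[2]=0)=0; Z[10]=0
i=11: min(r-i=2, Z[3]=0)=0; Z[11]=0
i=12: min(r-i=1, Z[4]=0)=0; Z[12]=0
i=13: i≥r, start 0; Z[13]=0
i=14: i≥r, start 0; Z[14]=1 scan→box=[14,15)
i=15: i≥r, start 0; Z[15]=0
i=16: i≥r, start 0; Z[16]=2 scan→box=[16,18)
i=17: min(r-i=1, Z[1]=0)=0; Z[17]=0
i=18: i≥r, start 0; Z[18]=1 scan→box=[18,19)
i=19: i≥r, start 0; Z[19]=3 scan→box=[19,22)
i=20: min(r-i=2, Z[1]=0)=0; Z[20]=0
i=21: min(r-i=1, Z[2]=0)=0; Z[21]=0
i=22: i≥r, start 0; Z[22]=4 scan→box=[22,26)
i=23: min(r-i=3, Z[1]=0)=0; Z[23]=0
i=24: min(r-i=2, Z[2]=0)=0; Z[24]=0
i=25: min(r-i=1, Z[3]=0)=0; Z[25]=0
i=26: i≥r, start 0; Z[26]=0
i=27: i≥r, start 0; Z[27]=3 scan→box=[27,30)
i=28: min(r-i=2, Z[1]=0)=0; Z[28]=0
i=29: min(r-i=1, Z[2]=0)=0; Z[29]=0
i=30: i≥r, start 0; Z[30]=6 scan→box=[30,36)
i=31: min(r-i=5, Z[1]=0)=0; Z[31]=0
i=32: min(r-i=4, Z[2]=0)=0; Z[32]=0
i=33: min(r-i=3, Z[3]=0)=0; Z[33]=0
i=34: min(r-i=2, Z[4]=0)=0; Z[34]=0
i=35: min(r-i=1, Z[5]=0)=0; Z[35]=0
i=36: i≥r, start 0; Z[36]=0
i=37: i≥r, start 0; Z[37]=1 scan→box=[37,38)
i=38: i≥r, start 0; Z[38]=0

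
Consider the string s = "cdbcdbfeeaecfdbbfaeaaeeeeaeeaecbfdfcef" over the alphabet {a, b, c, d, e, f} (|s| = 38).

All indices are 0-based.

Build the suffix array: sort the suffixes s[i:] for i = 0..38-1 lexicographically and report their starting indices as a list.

[19, 17, 28, 9, 25, 20, 14, 2, 15, 31, 5, 30, 0, 3, 35, 11, 13, 1, 4, 33, 18, 27, 8, 24, 29, 10, 26, 7, 23, 22, 21, 36, 37, 16, 34, 12, 32, 6]

rank→(start, suffix):
  0 → (19, 'aaeeeeaeeaecbfdfcef')
  1 → (17, 'aeaaeeeeaeeaecbfdfcef')
  2 → (28, 'aecbfdfcef')
  3 → (9, 'aecfdbbfaeaaeeeeaeeaecbfdfcef')
  4 → (25, 'aeeaecbfdfcef')
  5 → (20, 'aeeeeaeeaecbfdfcef')
  6 → (14, 'bbfaeaaeeeeaeeaecbfdfcef')
  7 → (2, 'bcdbfeeaecfdbbfaeaaeeeeaeeaecbfdfcef')
  8 → (15, 'bfaeaaeeeeaeeaecbfdfcef')
  9 → (31, 'bfdfcef')
  10 → (5, 'bfeeaecfdbbfaeaaeeeeaeeaecbfdfcef')
  11 → (30, 'cbfdfcef')
  12 → (0, 'cdbcdbfeeaecfdbbfaeaaeeeeaeeaecbfdfcef')
  13 → (3, 'cdbfeeaecfdbbfaeaaeeeeaeeaecbfdfcef')
  14 → (35, 'cef')
  15 → (11, 'cfdbbfaeaaeeeeaeeaecbfdfcef')
  16 → (13, 'dbbfaeaaeeeeaeeaecbfdfcef')
  17 → (1, 'dbcdbfeeaecfdbbfaeaaeeeeaeeaecbfdfcef')
  18 → (4, 'dbfeeaecfdbbfaeaaeeeeaeeaecbfdfcef')
  19 → (33, 'dfcef')
  20 → (18, 'eaaeeeeaeeaecbfdfcef')
  21 → (27, 'eaecbfdfcef')
  22 → (8, 'eaecfdbbfaeaaeeeeaeeaecbfdfcef')
  23 → (24, 'eaeeaecbfdfcef')
  24 → (29, 'ecbfdfcef')
  25 → (10, 'ecfdbbfaeaaeeeeaeeaecbfdfcef')
  26 → (26, 'eeaecbfdfcef')
  27 → (7, 'eeaecfdbbfaeaaeeeeaeeaecbfdfcef')
  28 → (23, 'eeaeeaecbfdfcef')
  29 → (22, 'eeeaeeaecbfdfcef')
  30 → (21, 'eeeeaeeaecbfdfcef')
  31 → (36, 'ef')
  32 → (37, 'f')
  33 → (16, 'faeaaeeeeaeeaecbfdfcef')
  34 → (34, 'fcef')
  35 → (12, 'fdbbfaeaaeeeeaeeaecbfdfcef')
  36 → (32, 'fdfcef')
  37 → (6, 'feeaecfdbbfaeaaeeeeaeeaecbfdfcef')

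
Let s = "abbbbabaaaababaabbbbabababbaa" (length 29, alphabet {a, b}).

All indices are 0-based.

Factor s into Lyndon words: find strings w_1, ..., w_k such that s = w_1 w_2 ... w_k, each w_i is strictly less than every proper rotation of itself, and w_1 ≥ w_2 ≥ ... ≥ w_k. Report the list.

["abbbb", "ab", "aaaababaabbbbabababb", "a", "a"]

emit factor 1: 'abbbb' (i=0, period=5)
emit factor 2: 'ab' (i=5, period=2)
emit factor 3: 'aaaababaabbbbabababb' (i=7, period=20)
emit factor 4: 'a' (i=27, period=1)
emit factor 5: 'a' (i=28, period=1)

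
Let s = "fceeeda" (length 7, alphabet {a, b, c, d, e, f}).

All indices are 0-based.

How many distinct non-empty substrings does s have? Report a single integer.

rank→(start, suffix):
  0 → (6, 'a')
  1 → (1, 'ceeeda')
  2 → (5, 'da')
  3 → (4, 'eda')
  4 → (3, 'eeda')
  5 → (2, 'eeeda')
  6 → (0, 'fceeeda')

SA = [6, 1, 5, 4, 3, 2, 0]
rank  pair      lcp
   1  s[6:],s[1:]  0  ''
   2  s[1:],s[5:]  0  ''
   3  s[5:],s[4:]  0  ''
   4  s[4:],s[3:]  1  'e'
   5  s[3:],s[2:]  2  'ee'
   6  s[2:],s[0:]  0  ''

n(n+1)/2 = 7·8/2 = 28
Σ LCP = 0 + 0 + 0 + 0 + 1 + 2 + 0 = 3
distinct = 28 − 3 = 25

25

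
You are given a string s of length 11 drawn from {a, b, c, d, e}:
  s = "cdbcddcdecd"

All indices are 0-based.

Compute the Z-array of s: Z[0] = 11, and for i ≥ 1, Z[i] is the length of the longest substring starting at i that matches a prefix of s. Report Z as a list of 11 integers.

[11, 0, 0, 2, 0, 0, 2, 0, 0, 2, 0]

Z[0]=11
i=1: outside box; Z[1]=0
i=2: outside box; Z[2]=0
i=3: outside box; Z[3]=2 scan→box=[3,5)
i=4: min(r-i=1, Z[1]=0)=0; Z[4]=0
i=5: outside box; Z[5]=0
i=6: outside box; Z[6]=2 scan→box=[6,8)
i=7: min(r-i=1, Z[1]=0)=0; Z[7]=0
i=8: outside box; Z[8]=0
i=9: outside box; Z[9]=2 scan→box=[9,11)
i=10: min(r-i=1, Z[1]=0)=0; Z[10]=0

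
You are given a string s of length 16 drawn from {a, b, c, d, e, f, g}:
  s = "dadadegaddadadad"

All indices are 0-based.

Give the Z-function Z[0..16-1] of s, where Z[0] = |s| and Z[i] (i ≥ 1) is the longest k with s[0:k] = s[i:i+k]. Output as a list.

[16, 0, 3, 0, 1, 0, 0, 0, 1, 5, 0, 5, 0, 3, 0, 1]

Z[0]=16
i=1: fresh scan; Z[1]=0
i=2: fresh scan; Z[2]=3 extend→box=[2,5)
i=3: min(r-i=2, Z[1]=0)=0; Z[3]=0
i=4: min(r-i=1, Z[2]=3)=1; Z[4]=1
i=5: fresh scan; Z[5]=0
i=6: fresh scan; Z[6]=0
i=7: fresh scan; Z[7]=0
i=8: fresh scan; Z[8]=1 extend→box=[8,9)
i=9: fresh scan; Z[9]=5 extend→box=[9,14)
i=10: min(r-i=4, Z[1]=0)=0; Z[10]=0
i=11: min(r-i=3, Z[2]=3)=3; Z[11]=5 extend→box=[11,16)
i=12: min(r-i=4, Z[1]=0)=0; Z[12]=0
i=13: min(r-i=3, Z[2]=3)=3; Z[13]=3
i=14: min(r-i=2, Z[3]=0)=0; Z[14]=0
i=15: min(r-i=1, Z[4]=1)=1; Z[15]=1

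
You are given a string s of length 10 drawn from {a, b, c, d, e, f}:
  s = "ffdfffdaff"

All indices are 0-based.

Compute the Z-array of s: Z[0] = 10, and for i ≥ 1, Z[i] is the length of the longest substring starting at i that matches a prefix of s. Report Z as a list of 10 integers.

Z[0]=10
i=1: fresh scan; Z[1]=1 grow→box=[1,2)
i=2: fresh scan; Z[2]=0
i=3: fresh scan; Z[3]=2 grow→box=[3,5)
i=4: min(r-i=1, Z[1]=1)=1; Z[4]=3 grow→box=[4,7)
i=5: min(r-i=2, Z[1]=1)=1; Z[5]=1
i=6: min(r-i=1, Z[2]=0)=0; Z[6]=0
i=7: fresh scan; Z[7]=0
i=8: fresh scan; Z[8]=2 grow→box=[8,10)
i=9: min(r-i=1, Z[1]=1)=1; Z[9]=1

[10, 1, 0, 2, 3, 1, 0, 0, 2, 1]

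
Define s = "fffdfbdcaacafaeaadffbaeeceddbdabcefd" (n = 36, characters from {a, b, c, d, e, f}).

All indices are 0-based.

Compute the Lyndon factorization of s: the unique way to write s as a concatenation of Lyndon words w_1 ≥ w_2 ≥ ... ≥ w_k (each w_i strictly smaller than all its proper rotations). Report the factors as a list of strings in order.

emit factor 1: 'f' (i=0, period=1)
emit factor 2: 'f' (i=1, period=1)
emit factor 3: 'f' (i=2, period=1)
emit factor 4: 'df' (i=3, period=2)
emit factor 5: 'bdc' (i=5, period=3)
emit factor 6: 'aacafaeaadffbaeeceddbdabcefd' (i=8, period=28)

["f", "f", "f", "df", "bdc", "aacafaeaadffbaeeceddbdabcefd"]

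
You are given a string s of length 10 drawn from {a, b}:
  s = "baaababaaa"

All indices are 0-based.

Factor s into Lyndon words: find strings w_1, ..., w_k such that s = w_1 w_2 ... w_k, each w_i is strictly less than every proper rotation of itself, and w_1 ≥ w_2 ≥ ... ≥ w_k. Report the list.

["b", "aaabab", "a", "a", "a"]

emit factor 1: 'b' (i=0, period=1)
emit factor 2: 'aaabab' (i=1, period=6)
emit factor 3: 'a' (i=7, period=1)
emit factor 4: 'a' (i=8, period=1)
emit factor 5: 'a' (i=9, period=1)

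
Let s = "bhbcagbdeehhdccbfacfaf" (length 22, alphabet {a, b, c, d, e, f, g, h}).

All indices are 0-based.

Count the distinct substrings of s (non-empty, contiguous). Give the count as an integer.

238

rank→(start, suffix):
  0 → (17, 'acfaf')
  1 → (20, 'af')
  2 → (4, 'agbdeehhdccbfacfaf')
  3 → (2, 'bcagbdeehhdccbfacfaf')
  4 → (6, 'bdeehhdccbfacfaf')
  5 → (15, 'bfacfaf')
  6 → (0, 'bhbcagbdeehhdccbfacfaf')
  7 → (3, 'cagbdeehhdccbfacfaf')
  8 → (14, 'cbfacfaf')
  9 → (13, 'ccbfacfaf')
  10 → (18, 'cfaf')
  11 → (12, 'dccbfacfaf')
  12 → (7, 'deehhdccbfacfaf')
  13 → (8, 'eehhdccbfacfaf')
  14 → (9, 'ehhdccbfacfaf')
  15 → (21, 'f')
  16 → (16, 'facfaf')
  17 → (19, 'faf')
  18 → (5, 'gbdeehhdccbfacfaf')
  19 → (1, 'hbcagbdeehhdccbfacfaf')
  20 → (11, 'hdccbfacfaf')
  21 → (10, 'hhdccbfacfaf')

SA = [17, 20, 4, 2, 6, 15, 0, 3, 14, 13, 18, 12, 7, 8, 9, 21, 16, 19, 5, 1, 11, 10]
[i] adj suffixes → lcp
  [1] 17/20 → 1 ('a')
  [2] 20/4 → 1 ('a')
  [3] 4/2 → 0 ('')
  [4] 2/6 → 1 ('b')
  [5] 6/15 → 1 ('b')
  [6] 15/0 → 1 ('b')
  [7] 0/3 → 0 ('')
  [8] 3/14 → 1 ('c')
  [9] 14/13 → 1 ('c')
  [10] 13/18 → 1 ('c')
  [11] 18/12 → 0 ('')
  [12] 12/7 → 1 ('d')
  [13] 7/8 → 0 ('')
  [14] 8/9 → 1 ('e')
  [15] 9/21 → 0 ('')
  [16] 21/16 → 1 ('f')
  [17] 16/19 → 2 ('fa')
  [18] 19/5 → 0 ('')
  [19] 5/1 → 0 ('')
  [20] 1/11 → 1 ('h')
  [21] 11/10 → 1 ('h')

n(n+1)/2 = 22·23/2 = 253
Σ LCP = 0 + 1 + 1 + 0 + 1 + 1 + 1 + 0 + 1 + 1 + 1 + 0 + 1 + 0 + 1 + 0 + 1 + 2 + 0 + 0 + 1 + 1 = 15
distinct = 253 − 15 = 238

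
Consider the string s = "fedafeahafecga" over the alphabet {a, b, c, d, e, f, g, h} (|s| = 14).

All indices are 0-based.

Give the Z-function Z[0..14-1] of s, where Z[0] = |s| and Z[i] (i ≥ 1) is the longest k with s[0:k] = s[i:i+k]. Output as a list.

Z[0]=14
i=1: outside box; Z[1]=0
i=2: outside box; Z[2]=0
i=3: outside box; Z[3]=0
i=4: outside box; Z[4]=2 grow→box=[4,6)
i=5: min(r-i=1, Z[1]=0)=0; Z[5]=0
i=6: outside box; Z[6]=0
i=7: outside box; Z[7]=0
i=8: outside box; Z[8]=0
i=9: outside box; Z[9]=2 grow→box=[9,11)
i=10: min(r-i=1, Z[1]=0)=0; Z[10]=0
i=11: outside box; Z[11]=0
i=12: outside box; Z[12]=0
i=13: outside box; Z[13]=0

[14, 0, 0, 0, 2, 0, 0, 0, 0, 2, 0, 0, 0, 0]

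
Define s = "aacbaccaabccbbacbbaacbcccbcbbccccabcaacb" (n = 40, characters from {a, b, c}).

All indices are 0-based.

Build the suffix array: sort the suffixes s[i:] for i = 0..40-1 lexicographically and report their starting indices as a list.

rank | idx | suffix
   0 |   7 | aabccbbacbbaacbcccbcbbccccabcaacb
   1 |  36 | aacb
   2 |   0 | aacbaccaabccbbacbbaacbcccbcbbccccabcaacb
   3 |  18 | aacbcccbcbbccccabcaacb
   4 |  33 | abcaacb
   5 |   8 | abccbbacbbaacbcccbcbbccccabcaacb
   6 |  37 | acb
   7 |   1 | acbaccaabccbbacbbaacbcccbcbbccccabcaacb
   8 |  14 | acbbaacbcccbcbbccccabcaacb
   9 |  19 | acbcccbcbbccccabcaacb
  10 |   4 | accaabccbbacbbaacbcccbcbbccccabcaacb
  11 |  39 | b
  12 |  17 | baacbcccbcbbccccabcaacb
  13 |  13 | bacbbaacbcccbcbbccccabcaacb
  14 |   3 | baccaabccbbacbbaacbcccbcbbccccabcaacb
  15 |  16 | bbaacbcccbcbbccccabcaacb
  16 |  12 | bbacbbaacbcccbcbbccccabcaacb
  17 |  27 | bbccccabcaacb
  18 |  34 | bcaacb
  19 |  25 | bcbbccccabcaacb
  20 |   9 | bccbbacbbaacbcccbcbbccccabcaacb
  21 |  21 | bcccbcbbccccabcaacb
  22 |  28 | bccccabcaacb
  23 |   6 | caabccbbacbbaacbcccbcbbccccabcaacb
  24 |  35 | caacb
  25 |  32 | cabcaacb
  26 |  38 | cb
  27 |   2 | cbaccaabccbbacbbaacbcccbcbbccccabcaacb
  28 |  15 | cbbaacbcccbcbbccccabcaacb
  29 |  11 | cbbacbbaacbcccbcbbccccabcaacb
  30 |  26 | cbbccccabcaacb
  31 |  24 | cbcbbccccabcaacb
  32 |  20 | cbcccbcbbccccabcaacb
  33 |   5 | ccaabccbbacbbaacbcccbcbbccccabcaacb
  34 |  31 | ccabcaacb
  35 |  10 | ccbbacbbaacbcccbcbbccccabcaacb
  36 |  23 | ccbcbbccccabcaacb
  37 |  30 | cccabcaacb
  38 |  22 | cccbcbbccccabcaacb
  39 |  29 | ccccabcaacb

[7, 36, 0, 18, 33, 8, 37, 1, 14, 19, 4, 39, 17, 13, 3, 16, 12, 27, 34, 25, 9, 21, 28, 6, 35, 32, 38, 2, 15, 11, 26, 24, 20, 5, 31, 10, 23, 30, 22, 29]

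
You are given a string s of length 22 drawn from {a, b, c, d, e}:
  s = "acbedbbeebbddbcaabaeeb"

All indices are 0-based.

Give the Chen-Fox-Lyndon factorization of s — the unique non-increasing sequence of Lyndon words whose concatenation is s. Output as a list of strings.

emit factor 1: 'acbedbbeebbddbc' (i=0, period=15)
emit factor 2: 'aabaeeb' (i=15, period=7)

["acbedbbeebbddbc", "aabaeeb"]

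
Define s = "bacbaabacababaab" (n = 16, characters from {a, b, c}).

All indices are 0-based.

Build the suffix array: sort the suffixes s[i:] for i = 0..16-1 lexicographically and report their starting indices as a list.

[13, 4, 14, 11, 9, 5, 7, 1, 15, 12, 3, 10, 6, 0, 8, 2]

rank | idx | suffix
   0 |  13 | aab
   1 |   4 | aabacababaab
   2 |  14 | ab
   3 |  11 | abaab
   4 |   9 | ababaab
   5 |   5 | abacababaab
   6 |   7 | acababaab
   7 |   1 | acbaabacababaab
   8 |  15 | b
   9 |  12 | baab
  10 |   3 | baabacababaab
  11 |  10 | babaab
  12 |   6 | bacababaab
  13 |   0 | bacbaabacababaab
  14 |   8 | cababaab
  15 |   2 | cbaabacababaab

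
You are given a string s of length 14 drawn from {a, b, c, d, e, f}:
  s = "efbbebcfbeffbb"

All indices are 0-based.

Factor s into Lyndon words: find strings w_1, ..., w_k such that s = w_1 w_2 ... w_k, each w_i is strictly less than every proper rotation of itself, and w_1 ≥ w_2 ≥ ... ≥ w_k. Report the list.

emit factor 1: 'ef' (i=0, period=2)
emit factor 2: 'bbebcfbeff' (i=2, period=10)
emit factor 3: 'b' (i=12, period=1)
emit factor 4: 'b' (i=13, period=1)

["ef", "bbebcfbeff", "b", "b"]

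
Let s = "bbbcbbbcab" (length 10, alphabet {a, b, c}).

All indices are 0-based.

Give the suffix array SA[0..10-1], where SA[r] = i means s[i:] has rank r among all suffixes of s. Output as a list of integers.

rank→(start, suffix):
  0 → (8, 'ab')
  1 → (9, 'b')
  2 → (4, 'bbbcab')
  3 → (0, 'bbbcbbbcab')
  4 → (5, 'bbcab')
  5 → (1, 'bbcbbbcab')
  6 → (6, 'bcab')
  7 → (2, 'bcbbbcab')
  8 → (7, 'cab')
  9 → (3, 'cbbbcab')

[8, 9, 4, 0, 5, 1, 6, 2, 7, 3]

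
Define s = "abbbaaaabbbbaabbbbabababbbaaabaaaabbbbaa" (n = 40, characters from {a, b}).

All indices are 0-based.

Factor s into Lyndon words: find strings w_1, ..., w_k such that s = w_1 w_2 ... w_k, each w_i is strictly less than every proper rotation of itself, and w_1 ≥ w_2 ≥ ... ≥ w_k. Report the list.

["abbb", "aaaabbbbaabbbbabababbbaaab", "aaaabbbb", "a", "a"]

emit factor 1: 'abbb' (i=0, period=4)
emit factor 2: 'aaaabbbbaabbbbabababbbaaab' (i=4, period=26)
emit factor 3: 'aaaabbbb' (i=30, period=8)
emit factor 4: 'a' (i=38, period=1)
emit factor 5: 'a' (i=39, period=1)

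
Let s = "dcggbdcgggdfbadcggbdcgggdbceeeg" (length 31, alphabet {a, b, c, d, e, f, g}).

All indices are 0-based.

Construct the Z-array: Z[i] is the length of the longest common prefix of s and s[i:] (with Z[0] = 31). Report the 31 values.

[31, 0, 0, 0, 0, 4, 0, 0, 0, 0, 1, 0, 0, 0, 11, 0, 0, 0, 0, 4, 0, 0, 0, 0, 1, 0, 0, 0, 0, 0, 0]

Z[0]=31
i=1: fresh scan; Z[1]=0
i=2: fresh scan; Z[2]=0
i=3: fresh scan; Z[3]=0
i=4: fresh scan; Z[4]=0
i=5: fresh scan; Z[5]=4 scan→box=[5,9)
i=6: min(r-i=3, Z[1]=0)=0; Z[6]=0
i=7: min(r-i=2, Z[2]=0)=0; Z[7]=0
i=8: min(r-i=1, Z[3]=0)=0; Z[8]=0
i=9: fresh scan; Z[9]=0
i=10: fresh scan; Z[10]=1 scan→box=[10,11)
i=11: fresh scan; Z[11]=0
i=12: fresh scan; Z[12]=0
i=13: fresh scan; Z[13]=0
i=14: fresh scan; Z[14]=11 scan→box=[14,25)
i=15: min(r-i=10, Z[1]=0)=0; Z[15]=0
i=16: min(r-i=9, Z[2]=0)=0; Z[16]=0
i=17: min(r-i=8, Z[3]=0)=0; Z[17]=0
i=18: min(r-i=7, Z[4]=0)=0; Z[18]=0
i=19: min(r-i=6, Z[5]=4)=4; Z[19]=4
i=20: min(r-i=5, Z[6]=0)=0; Z[20]=0
i=21: min(r-i=4, Z[7]=0)=0; Z[21]=0
i=22: min(r-i=3, Z[8]=0)=0; Z[22]=0
i=23: min(r-i=2, Z[9]=0)=0; Z[23]=0
i=24: min(r-i=1, Z[10]=1)=1; Z[24]=1
i=25: fresh scan; Z[25]=0
i=26: fresh scan; Z[26]=0
i=27: fresh scan; Z[27]=0
i=28: fresh scan; Z[28]=0
i=29: fresh scan; Z[29]=0
i=30: fresh scan; Z[30]=0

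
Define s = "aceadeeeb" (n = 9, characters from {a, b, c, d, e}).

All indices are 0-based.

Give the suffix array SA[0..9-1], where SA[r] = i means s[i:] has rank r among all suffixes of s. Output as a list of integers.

[0, 3, 8, 1, 4, 2, 7, 6, 5]

rank | idx | suffix
   0 |   0 | aceadeeeb
   1 |   3 | adeeeb
   2 |   8 | b
   3 |   1 | ceadeeeb
   4 |   4 | deeeb
   5 |   2 | eadeeeb
   6 |   7 | eb
   7 |   6 | eeb
   8 |   5 | eeeb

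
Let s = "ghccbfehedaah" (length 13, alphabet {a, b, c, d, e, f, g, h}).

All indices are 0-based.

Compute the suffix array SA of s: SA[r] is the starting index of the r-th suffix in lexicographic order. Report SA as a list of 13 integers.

[10, 11, 4, 3, 2, 9, 8, 6, 5, 0, 12, 1, 7]

rank→(start, suffix):
  0 → (10, 'aah')
  1 → (11, 'ah')
  2 → (4, 'bfehedaah')
  3 → (3, 'cbfehedaah')
  4 → (2, 'ccbfehedaah')
  5 → (9, 'daah')
  6 → (8, 'edaah')
  7 → (6, 'ehedaah')
  8 → (5, 'fehedaah')
  9 → (0, 'ghccbfehedaah')
  10 → (12, 'h')
  11 → (1, 'hccbfehedaah')
  12 → (7, 'hedaah')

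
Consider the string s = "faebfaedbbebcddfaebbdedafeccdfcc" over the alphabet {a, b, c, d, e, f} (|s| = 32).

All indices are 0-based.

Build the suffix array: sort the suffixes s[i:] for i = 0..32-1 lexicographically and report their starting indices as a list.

rank | idx | suffix
   0 |  16 | aebbdedafeccdfcc
   1 |   1 | aebfaedbbebcddfaebbdedafeccdfcc
   2 |   5 | aedbbebcddfaebbdedafeccdfcc
   3 |  23 | afeccdfcc
   4 |  18 | bbdedafeccdfcc
   5 |   8 | bbebcddfaebbdedafeccdfcc
   6 |  11 | bcddfaebbdedafeccdfcc
   7 |  19 | bdedafeccdfcc
   8 |   9 | bebcddfaebbdedafeccdfcc
   9 |   3 | bfaedbbebcddfaebbdedafeccdfcc
  10 |  31 | c
  11 |  30 | cc
  12 |  26 | ccdfcc
  13 |  12 | cddfaebbdedafeccdfcc
  14 |  27 | cdfcc
  15 |  22 | dafeccdfcc
  16 |   7 | dbbebcddfaebbdedafeccdfcc
  17 |  13 | ddfaebbdedafeccdfcc
  18 |  20 | dedafeccdfcc
  19 |  14 | dfaebbdedafeccdfcc
  20 |  28 | dfcc
  21 |  17 | ebbdedafeccdfcc
  22 |  10 | ebcddfaebbdedafeccdfcc
  23 |   2 | ebfaedbbebcddfaebbdedafeccdfcc
  24 |  25 | eccdfcc
  25 |  21 | edafeccdfcc
  26 |   6 | edbbebcddfaebbdedafeccdfcc
  27 |  15 | faebbdedafeccdfcc
  28 |   0 | faebfaedbbebcddfaebbdedafeccdfcc
  29 |   4 | faedbbebcddfaebbdedafeccdfcc
  30 |  29 | fcc
  31 |  24 | feccdfcc

[16, 1, 5, 23, 18, 8, 11, 19, 9, 3, 31, 30, 26, 12, 27, 22, 7, 13, 20, 14, 28, 17, 10, 2, 25, 21, 6, 15, 0, 4, 29, 24]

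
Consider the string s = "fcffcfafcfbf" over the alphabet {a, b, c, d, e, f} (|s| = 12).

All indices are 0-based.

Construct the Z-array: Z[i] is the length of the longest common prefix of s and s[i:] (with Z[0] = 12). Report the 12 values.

Z[0]=12
i=1: i≥r, start 0; Z[1]=0
i=2: i≥r, start 0; Z[2]=1 grow→box=[2,3)
i=3: i≥r, start 0; Z[3]=3 grow→box=[3,6)
i=4: min(r-i=2, Z[1]=0)=0; Z[4]=0
i=5: min(r-i=1, Z[2]=1)=1; Z[5]=1
i=6: i≥r, start 0; Z[6]=0
i=7: i≥r, start 0; Z[7]=3 grow→box=[7,10)
i=8: min(r-i=2, Z[1]=0)=0; Z[8]=0
i=9: min(r-i=1, Z[2]=1)=1; Z[9]=1
i=10: i≥r, start 0; Z[10]=0
i=11: i≥r, start 0; Z[11]=1 grow→box=[11,12)

[12, 0, 1, 3, 0, 1, 0, 3, 0, 1, 0, 1]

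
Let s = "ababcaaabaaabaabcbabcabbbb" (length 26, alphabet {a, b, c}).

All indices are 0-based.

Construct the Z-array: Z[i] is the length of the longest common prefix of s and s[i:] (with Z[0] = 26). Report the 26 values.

[26, 0, 2, 0, 0, 1, 1, 3, 0, 1, 1, 3, 0, 1, 2, 0, 0, 0, 2, 0, 0, 2, 0, 0, 0, 0]

Z[0]=26
i=1: fresh scan; Z[1]=0
i=2: fresh scan; Z[2]=2 extend→box=[2,4)
i=3: min(r-i=1, Z[1]=0)=0; Z[3]=0
i=4: fresh scan; Z[4]=0
i=5: fresh scan; Z[5]=1 extend→box=[5,6)
i=6: fresh scan; Z[6]=1 extend→box=[6,7)
i=7: fresh scan; Z[7]=3 extend→box=[7,10)
i=8: min(r-i=2, Z[1]=0)=0; Z[8]=0
i=9: min(r-i=1, Z[2]=2)=1; Z[9]=1
i=10: fresh scan; Z[10]=1 extend→box=[10,11)
i=11: fresh scan; Z[11]=3 extend→box=[11,14)
i=12: min(r-i=2, Z[1]=0)=0; Z[12]=0
i=13: min(r-i=1, Z[2]=2)=1; Z[13]=1
i=14: fresh scan; Z[14]=2 extend→box=[14,16)
i=15: min(r-i=1, Z[1]=0)=0; Z[15]=0
i=16: fresh scan; Z[16]=0
i=17: fresh scan; Z[17]=0
i=18: fresh scan; Z[18]=2 extend→box=[18,20)
i=19: min(r-i=1, Z[1]=0)=0; Z[19]=0
i=20: fresh scan; Z[20]=0
i=21: fresh scan; Z[21]=2 extend→box=[21,23)
i=22: min(r-i=1, Z[1]=0)=0; Z[22]=0
i=23: fresh scan; Z[23]=0
i=24: fresh scan; Z[24]=0
i=25: fresh scan; Z[25]=0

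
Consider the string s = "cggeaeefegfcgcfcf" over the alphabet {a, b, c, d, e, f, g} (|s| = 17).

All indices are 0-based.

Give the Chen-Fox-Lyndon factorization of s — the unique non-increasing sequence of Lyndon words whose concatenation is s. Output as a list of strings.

emit factor 1: 'cgge' (i=0, period=4)
emit factor 2: 'aeefegfcgcfcf' (i=4, period=13)

["cgge", "aeefegfcgcfcf"]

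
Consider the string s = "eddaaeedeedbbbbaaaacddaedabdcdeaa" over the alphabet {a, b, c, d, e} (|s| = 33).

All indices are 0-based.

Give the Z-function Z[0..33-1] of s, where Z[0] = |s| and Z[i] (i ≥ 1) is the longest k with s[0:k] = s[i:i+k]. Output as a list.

[33, 0, 0, 0, 0, 1, 2, 0, 1, 2, 0, 0, 0, 0, 0, 0, 0, 0, 0, 0, 0, 0, 0, 2, 0, 0, 0, 0, 0, 0, 1, 0, 0]

Z[0]=33
i=1: outside box; Z[1]=0
i=2: outside box; Z[2]=0
i=3: outside box; Z[3]=0
i=4: outside box; Z[4]=0
i=5: outside box; Z[5]=1 grow→box=[5,6)
i=6: outside box; Z[6]=2 grow→box=[6,8)
i=7: min(r-i=1, Z[1]=0)=0; Z[7]=0
i=8: outside box; Z[8]=1 grow→box=[8,9)
i=9: outside box; Z[9]=2 grow→box=[9,11)
i=10: min(r-i=1, Z[1]=0)=0; Z[10]=0
i=11: outside box; Z[11]=0
i=12: outside box; Z[12]=0
i=13: outside box; Z[13]=0
i=14: outside box; Z[14]=0
i=15: outside box; Z[15]=0
i=16: outside box; Z[16]=0
i=17: outside box; Z[17]=0
i=18: outside box; Z[18]=0
i=19: outside box; Z[19]=0
i=20: outside box; Z[20]=0
i=21: outside box; Z[21]=0
i=22: outside box; Z[22]=0
i=23: outside box; Z[23]=2 grow→box=[23,25)
i=24: min(r-i=1, Z[1]=0)=0; Z[24]=0
i=25: outside box; Z[25]=0
i=26: outside box; Z[26]=0
i=27: outside box; Z[27]=0
i=28: outside box; Z[28]=0
i=29: outside box; Z[29]=0
i=30: outside box; Z[30]=1 grow→box=[30,31)
i=31: outside box; Z[31]=0
i=32: outside box; Z[32]=0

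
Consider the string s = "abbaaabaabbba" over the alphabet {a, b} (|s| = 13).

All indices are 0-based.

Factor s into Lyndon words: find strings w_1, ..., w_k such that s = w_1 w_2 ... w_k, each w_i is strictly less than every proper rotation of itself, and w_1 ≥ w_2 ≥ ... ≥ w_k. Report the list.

["abb", "aaabaabbb", "a"]

emit factor 1: 'abb' (i=0, period=3)
emit factor 2: 'aaabaabbb' (i=3, period=9)
emit factor 3: 'a' (i=12, period=1)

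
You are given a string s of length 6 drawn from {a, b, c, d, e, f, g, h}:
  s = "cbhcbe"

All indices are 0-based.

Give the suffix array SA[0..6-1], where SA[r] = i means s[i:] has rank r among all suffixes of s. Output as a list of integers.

rank | idx | suffix
   0 |   4 | be
   1 |   1 | bhcbe
   2 |   3 | cbe
   3 |   0 | cbhcbe
   4 |   5 | e
   5 |   2 | hcbe

[4, 1, 3, 0, 5, 2]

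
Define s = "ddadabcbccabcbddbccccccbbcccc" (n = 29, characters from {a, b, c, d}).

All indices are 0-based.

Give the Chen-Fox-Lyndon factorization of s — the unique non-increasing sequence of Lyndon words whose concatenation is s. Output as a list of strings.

emit factor 1: 'd' (i=0, period=1)
emit factor 2: 'd' (i=1, period=1)
emit factor 3: 'ad' (i=2, period=2)
emit factor 4: 'abcbccabcbddbccccccbbcccc' (i=4, period=25)

["d", "d", "ad", "abcbccabcbddbccccccbbcccc"]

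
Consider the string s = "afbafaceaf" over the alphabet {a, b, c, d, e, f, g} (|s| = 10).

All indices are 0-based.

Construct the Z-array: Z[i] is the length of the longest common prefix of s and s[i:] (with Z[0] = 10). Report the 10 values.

Z[0]=10
i=1: fresh scan; Z[1]=0
i=2: fresh scan; Z[2]=0
i=3: fresh scan; Z[3]=2 grow→box=[3,5)
i=4: min(r-i=1, Z[1]=0)=0; Z[4]=0
i=5: fresh scan; Z[5]=1 grow→box=[5,6)
i=6: fresh scan; Z[6]=0
i=7: fresh scan; Z[7]=0
i=8: fresh scan; Z[8]=2 grow→box=[8,10)
i=9: min(r-i=1, Z[1]=0)=0; Z[9]=0

[10, 0, 0, 2, 0, 1, 0, 0, 2, 0]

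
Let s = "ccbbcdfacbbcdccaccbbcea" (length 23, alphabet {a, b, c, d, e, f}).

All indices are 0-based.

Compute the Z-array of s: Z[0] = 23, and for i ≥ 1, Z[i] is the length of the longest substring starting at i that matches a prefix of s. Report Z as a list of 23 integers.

Z[0]=23
i=1: outside box; Z[1]=1 grow→box=[1,2)
i=2: outside box; Z[2]=0
i=3: outside box; Z[3]=0
i=4: outside box; Z[4]=1 grow→box=[4,5)
i=5: outside box; Z[5]=0
i=6: outside box; Z[6]=0
i=7: outside box; Z[7]=0
i=8: outside box; Z[8]=1 grow→box=[8,9)
i=9: outside box; Z[9]=0
i=10: outside box; Z[10]=0
i=11: outside box; Z[11]=1 grow→box=[11,12)
i=12: outside box; Z[12]=0
i=13: outside box; Z[13]=2 grow→box=[13,15)
i=14: min(r-i=1, Z[1]=1)=1; Z[14]=1
i=15: outside box; Z[15]=0
i=16: outside box; Z[16]=5 grow→box=[16,21)
i=17: min(r-i=4, Z[1]=1)=1; Z[17]=1
i=18: min(r-i=3, Z[2]=0)=0; Z[18]=0
i=19: min(r-i=2, Z[3]=0)=0; Z[19]=0
i=20: min(r-i=1, Z[4]=1)=1; Z[20]=1
i=21: outside box; Z[21]=0
i=22: outside box; Z[22]=0

[23, 1, 0, 0, 1, 0, 0, 0, 1, 0, 0, 1, 0, 2, 1, 0, 5, 1, 0, 0, 1, 0, 0]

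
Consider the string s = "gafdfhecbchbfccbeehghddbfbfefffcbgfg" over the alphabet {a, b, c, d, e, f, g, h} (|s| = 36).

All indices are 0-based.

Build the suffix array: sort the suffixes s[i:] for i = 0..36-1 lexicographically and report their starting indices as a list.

[1, 8, 15, 23, 11, 25, 32, 7, 14, 31, 13, 9, 22, 21, 3, 6, 16, 27, 17, 24, 30, 12, 2, 26, 29, 28, 34, 4, 35, 0, 33, 19, 10, 20, 5, 18]

rank | idx | suffix
   0 |   1 | afdfhecbchbfccbeehghddbfbfefffcbgfg
   1 |   8 | bchbfccbeehghddbfbfefffcbgfg
   2 |  15 | beehghddbfbfefffcbgfg
   3 |  23 | bfbfefffcbgfg
   4 |  11 | bfccbeehghddbfbfefffcbgfg
   5 |  25 | bfefffcbgfg
   6 |  32 | bgfg
   7 |   7 | cbchbfccbeehghddbfbfefffcbgfg
   8 |  14 | cbeehghddbfbfefffcbgfg
   9 |  31 | cbgfg
  10 |  13 | ccbeehghddbfbfefffcbgfg
  11 |   9 | chbfccbeehghddbfbfefffcbgfg
  12 |  22 | dbfbfefffcbgfg
  13 |  21 | ddbfbfefffcbgfg
  14 |   3 | dfhecbchbfccbeehghddbfbfefffcbgfg
  15 |   6 | ecbchbfccbeehghddbfbfefffcbgfg
  16 |  16 | eehghddbfbfefffcbgfg
  17 |  27 | efffcbgfg
  18 |  17 | ehghddbfbfefffcbgfg
  19 |  24 | fbfefffcbgfg
  20 |  30 | fcbgfg
  21 |  12 | fccbeehghddbfbfefffcbgfg
  22 |   2 | fdfhecbchbfccbeehghddbfbfefffcbgfg
  23 |  26 | fefffcbgfg
  24 |  29 | ffcbgfg
  25 |  28 | fffcbgfg
  26 |  34 | fg
  27 |   4 | fhecbchbfccbeehghddbfbfefffcbgfg
  28 |  35 | g
  29 |   0 | gafdfhecbchbfccbeehghddbfbfefffcbgfg
  30 |  33 | gfg
  31 |  19 | ghddbfbfefffcbgfg
  32 |  10 | hbfccbeehghddbfbfefffcbgfg
  33 |  20 | hddbfbfefffcbgfg
  34 |   5 | hecbchbfccbeehghddbfbfefffcbgfg
  35 |  18 | hghddbfbfefffcbgfg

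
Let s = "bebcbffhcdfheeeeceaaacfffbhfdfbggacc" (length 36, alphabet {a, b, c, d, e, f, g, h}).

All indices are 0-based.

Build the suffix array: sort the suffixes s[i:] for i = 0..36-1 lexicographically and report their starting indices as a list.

sorted suffixes:
  #0 SA[0]=18  'aaacfffbhfdfbggacc'
  #1 SA[1]=19  'aacfffbhfdfbggacc'
  #2 SA[2]=33  'acc'
  #3 SA[3]=20  'acfffbhfdfbggacc'
  #4 SA[4]=2  'bcbffhcdfheeeeceaaacfffbhfdfbggacc'
  #5 SA[5]=0  'bebcbffhcdfheeeeceaaacfffbhfdfbggacc'
  #6 SA[6]=4  'bffhcdfheeeeceaaacfffbhfdfbggacc'
  #7 SA[7]=30  'bggacc'
  #8 SA[8]=25  'bhfdfbggacc'
  #9 SA[9]=35  'c'
  #10 SA[10]=3  'cbffhcdfheeeeceaaacfffbhfdfbggacc'
  #11 SA[11]=34  'cc'
  #12 SA[12]=8  'cdfheeeeceaaacfffbhfdfbggacc'
  #13 SA[13]=16  'ceaaacfffbhfdfbggacc'
  #14 SA[14]=21  'cfffbhfdfbggacc'
  #15 SA[15]=28  'dfbggacc'
  #16 SA[16]=9  'dfheeeeceaaacfffbhfdfbggacc'
  #17 SA[17]=17  'eaaacfffbhfdfbggacc'
  #18 SA[18]=1  'ebcbffhcdfheeeeceaaacfffbhfdfbggacc'
  #19 SA[19]=15  'eceaaacfffbhfdfbggacc'
  #20 SA[20]=14  'eeceaaacfffbhfdfbggacc'
  #21 SA[21]=13  'eeeceaaacfffbhfdfbggacc'
  #22 SA[22]=12  'eeeeceaaacfffbhfdfbggacc'
  #23 SA[23]=29  'fbggacc'
  #24 SA[24]=24  'fbhfdfbggacc'
  #25 SA[25]=27  'fdfbggacc'
  #26 SA[26]=23  'ffbhfdfbggacc'
  #27 SA[27]=22  'fffbhfdfbggacc'
  #28 SA[28]=5  'ffhcdfheeeeceaaacfffbhfdfbggacc'
  #29 SA[29]=6  'fhcdfheeeeceaaacfffbhfdfbggacc'
  #30 SA[30]=10  'fheeeeceaaacfffbhfdfbggacc'
  #31 SA[31]=32  'gacc'
  #32 SA[32]=31  'ggacc'
  #33 SA[33]=7  'hcdfheeeeceaaacfffbhfdfbggacc'
  #34 SA[34]=11  'heeeeceaaacfffbhfdfbggacc'
  #35 SA[35]=26  'hfdfbggacc'

[18, 19, 33, 20, 2, 0, 4, 30, 25, 35, 3, 34, 8, 16, 21, 28, 9, 17, 1, 15, 14, 13, 12, 29, 24, 27, 23, 22, 5, 6, 10, 32, 31, 7, 11, 26]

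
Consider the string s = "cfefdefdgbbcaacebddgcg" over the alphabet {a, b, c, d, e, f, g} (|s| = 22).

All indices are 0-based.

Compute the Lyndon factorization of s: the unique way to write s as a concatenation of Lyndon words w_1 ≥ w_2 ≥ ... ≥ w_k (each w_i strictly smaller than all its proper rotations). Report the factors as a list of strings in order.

emit factor 1: 'cfefdefdg' (i=0, period=9)
emit factor 2: 'bbc' (i=9, period=3)
emit factor 3: 'aacebddgcg' (i=12, period=10)

["cfefdefdg", "bbc", "aacebddgcg"]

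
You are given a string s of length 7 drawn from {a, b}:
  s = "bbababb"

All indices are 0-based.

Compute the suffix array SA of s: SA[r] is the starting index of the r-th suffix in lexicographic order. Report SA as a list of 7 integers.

rank→(start, suffix):
  0 → (2, 'ababb')
  1 → (4, 'abb')
  2 → (6, 'b')
  3 → (1, 'bababb')
  4 → (3, 'babb')
  5 → (5, 'bb')
  6 → (0, 'bbababb')

[2, 4, 6, 1, 3, 5, 0]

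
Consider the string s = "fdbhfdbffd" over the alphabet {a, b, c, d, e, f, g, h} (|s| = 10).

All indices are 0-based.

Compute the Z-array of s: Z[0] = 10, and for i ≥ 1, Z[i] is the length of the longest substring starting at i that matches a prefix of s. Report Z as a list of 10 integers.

[10, 0, 0, 0, 3, 0, 0, 1, 2, 0]

Z[0]=10
i=1: outside box; Z[1]=0
i=2: outside box; Z[2]=0
i=3: outside box; Z[3]=0
i=4: outside box; Z[4]=3 extend→box=[4,7)
i=5: min(r-i=2, Z[1]=0)=0; Z[5]=0
i=6: min(r-i=1, Z[2]=0)=0; Z[6]=0
i=7: outside box; Z[7]=1 extend→box=[7,8)
i=8: outside box; Z[8]=2 extend→box=[8,10)
i=9: min(r-i=1, Z[1]=0)=0; Z[9]=0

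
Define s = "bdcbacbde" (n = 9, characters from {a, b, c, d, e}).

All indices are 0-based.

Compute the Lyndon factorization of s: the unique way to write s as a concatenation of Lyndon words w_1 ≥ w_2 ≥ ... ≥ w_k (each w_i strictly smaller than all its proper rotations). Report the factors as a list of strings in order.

["bdc", "b", "acbde"]

emit factor 1: 'bdc' (i=0, period=3)
emit factor 2: 'b' (i=3, period=1)
emit factor 3: 'acbde' (i=4, period=5)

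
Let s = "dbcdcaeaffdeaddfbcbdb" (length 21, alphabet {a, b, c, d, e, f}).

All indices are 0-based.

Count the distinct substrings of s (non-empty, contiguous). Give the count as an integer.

sorted suffixes:
  #0 SA[0]=12  'addfbcbdb'
  #1 SA[1]=5  'aeaffdeaddfbcbdb'
  #2 SA[2]=7  'affdeaddfbcbdb'
  #3 SA[3]=20  'b'
  #4 SA[4]=16  'bcbdb'
  #5 SA[5]=1  'bcdcaeaffdeaddfbcbdb'
  #6 SA[6]=18  'bdb'
  #7 SA[7]=4  'caeaffdeaddfbcbdb'
  #8 SA[8]=17  'cbdb'
  #9 SA[9]=2  'cdcaeaffdeaddfbcbdb'
  #10 SA[10]=19  'db'
  #11 SA[11]=0  'dbcdcaeaffdeaddfbcbdb'
  #12 SA[12]=3  'dcaeaffdeaddfbcbdb'
  #13 SA[13]=13  'ddfbcbdb'
  #14 SA[14]=10  'deaddfbcbdb'
  #15 SA[15]=14  'dfbcbdb'
  #16 SA[16]=11  'eaddfbcbdb'
  #17 SA[17]=6  'eaffdeaddfbcbdb'
  #18 SA[18]=15  'fbcbdb'
  #19 SA[19]=9  'fdeaddfbcbdb'
  #20 SA[20]=8  'ffdeaddfbcbdb'

SA = [12, 5, 7, 20, 16, 1, 18, 4, 17, 2, 19, 0, 3, 13, 10, 14, 11, 6, 15, 9, 8]
[i] adj suffixes → lcp
  [1] 12/5 → 1 ('a')
  [2] 5/7 → 1 ('a')
  [3] 7/20 → 0 ('')
  [4] 20/16 → 1 ('b')
  [5] 16/1 → 2 ('bc')
  [6] 1/18 → 1 ('b')
  [7] 18/4 → 0 ('')
  [8] 4/17 → 1 ('c')
  [9] 17/2 → 1 ('c')
  [10] 2/19 → 0 ('')
  [11] 19/0 → 2 ('db')
  [12] 0/3 → 1 ('d')
  [13] 3/13 → 1 ('d')
  [14] 13/10 → 1 ('d')
  [15] 10/14 → 1 ('d')
  [16] 14/11 → 0 ('')
  [17] 11/6 → 2 ('ea')
  [18] 6/15 → 0 ('')
  [19] 15/9 → 1 ('f')
  [20] 9/8 → 1 ('f')

n(n+1)/2 = 21·22/2 = 231
Σ LCP = 0 + 1 + 1 + 0 + 1 + 2 + 1 + 0 + 1 + 1 + 0 + 2 + 1 + 1 + 1 + 1 + 0 + 2 + 0 + 1 + 1 = 18
distinct = 231 − 18 = 213

213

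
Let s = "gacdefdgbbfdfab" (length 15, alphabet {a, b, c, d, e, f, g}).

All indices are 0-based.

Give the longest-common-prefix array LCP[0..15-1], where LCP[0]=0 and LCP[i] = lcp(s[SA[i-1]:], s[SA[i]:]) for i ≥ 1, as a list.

sorted suffixes:
  #0 SA[0]=13  'ab'
  #1 SA[1]=1  'acdefdgbbfdfab'
  #2 SA[2]=14  'b'
  #3 SA[3]=8  'bbfdfab'
  #4 SA[4]=9  'bfdfab'
  #5 SA[5]=2  'cdefdgbbfdfab'
  #6 SA[6]=3  'defdgbbfdfab'
  #7 SA[7]=11  'dfab'
  #8 SA[8]=6  'dgbbfdfab'
  #9 SA[9]=4  'efdgbbfdfab'
  #10 SA[10]=12  'fab'
  #11 SA[11]=10  'fdfab'
  #12 SA[12]=5  'fdgbbfdfab'
  #13 SA[13]=0  'gacdefdgbbfdfab'
  #14 SA[14]=7  'gbbfdfab'

SA = [13, 1, 14, 8, 9, 2, 3, 11, 6, 4, 12, 10, 5, 0, 7]
i: (SA[i-1],SA[i]) lcp shared
  1: (13,1) 1 'a'
  2: (1,14) 0 ''
  3: (14,8) 1 'b'
  4: (8,9) 1 'b'
  5: (9,2) 0 ''
  6: (2,3) 0 ''
  7: (3,11) 1 'd'
  8: (11,6) 1 'd'
  9: (6,4) 0 ''
  10: (4,12) 0 ''
  11: (12,10) 1 'f'
  12: (10,5) 2 'fd'
  13: (5,0) 0 ''
  14: (0,7) 1 'g'

[0, 1, 0, 1, 1, 0, 0, 1, 1, 0, 0, 1, 2, 0, 1]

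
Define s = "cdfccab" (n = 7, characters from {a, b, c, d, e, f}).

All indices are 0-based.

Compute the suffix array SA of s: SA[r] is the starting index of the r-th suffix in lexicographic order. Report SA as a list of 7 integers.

rank→(start, suffix):
  0 → (5, 'ab')
  1 → (6, 'b')
  2 → (4, 'cab')
  3 → (3, 'ccab')
  4 → (0, 'cdfccab')
  5 → (1, 'dfccab')
  6 → (2, 'fccab')

[5, 6, 4, 3, 0, 1, 2]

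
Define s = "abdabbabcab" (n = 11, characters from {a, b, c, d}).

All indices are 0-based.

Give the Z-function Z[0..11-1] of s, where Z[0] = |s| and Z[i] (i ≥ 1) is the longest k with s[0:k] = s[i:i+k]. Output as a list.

Z[0]=11
i=1: outside box; Z[1]=0
i=2: outside box; Z[2]=0
i=3: outside box; Z[3]=2 scan→box=[3,5)
i=4: min(r-i=1, Z[1]=0)=0; Z[4]=0
i=5: outside box; Z[5]=0
i=6: outside box; Z[6]=2 scan→box=[6,8)
i=7: min(r-i=1, Z[1]=0)=0; Z[7]=0
i=8: outside box; Z[8]=0
i=9: outside box; Z[9]=2 scan→box=[9,11)
i=10: min(r-i=1, Z[1]=0)=0; Z[10]=0

[11, 0, 0, 2, 0, 0, 2, 0, 0, 2, 0]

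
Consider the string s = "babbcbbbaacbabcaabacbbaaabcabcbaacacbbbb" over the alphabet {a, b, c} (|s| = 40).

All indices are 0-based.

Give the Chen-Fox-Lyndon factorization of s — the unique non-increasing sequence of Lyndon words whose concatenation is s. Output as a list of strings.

emit factor 1: 'b' (i=0, period=1)
emit factor 2: 'abbcbbb' (i=1, period=7)
emit factor 3: 'aacbabc' (i=8, period=7)
emit factor 4: 'aabacbb' (i=15, period=7)
emit factor 5: 'aaabcabcbaacacbbbb' (i=22, period=18)

["b", "abbcbbb", "aacbabc", "aabacbb", "aaabcabcbaacacbbbb"]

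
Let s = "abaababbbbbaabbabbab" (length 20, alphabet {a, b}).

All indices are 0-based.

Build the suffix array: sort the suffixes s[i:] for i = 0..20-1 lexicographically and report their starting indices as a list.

[2, 11, 18, 0, 3, 15, 12, 5, 19, 1, 10, 17, 14, 4, 9, 16, 13, 8, 7, 6]

sorted suffixes:
  #0 SA[0]=2  'aababbbbbaabbabbab'
  #1 SA[1]=11  'aabbabbab'
  #2 SA[2]=18  'ab'
  #3 SA[3]=0  'abaababbbbbaabbabbab'
  #4 SA[4]=3  'ababbbbbaabbabbab'
  #5 SA[5]=15  'abbab'
  #6 SA[6]=12  'abbabbab'
  #7 SA[7]=5  'abbbbbaabbabbab'
  #8 SA[8]=19  'b'
  #9 SA[9]=1  'baababbbbbaabbabbab'
  #10 SA[10]=10  'baabbabbab'
  #11 SA[11]=17  'bab'
  #12 SA[12]=14  'babbab'
  #13 SA[13]=4  'babbbbbaabbabbab'
  #14 SA[14]=9  'bbaabbabbab'
  #15 SA[15]=16  'bbab'
  #16 SA[16]=13  'bbabbab'
  #17 SA[17]=8  'bbbaabbabbab'
  #18 SA[18]=7  'bbbbaabbabbab'
  #19 SA[19]=6  'bbbbbaabbabbab'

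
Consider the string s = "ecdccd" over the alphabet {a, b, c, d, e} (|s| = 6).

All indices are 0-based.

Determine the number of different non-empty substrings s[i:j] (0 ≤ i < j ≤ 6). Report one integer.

rank | idx | suffix
   0 |   3 | ccd
   1 |   4 | cd
   2 |   1 | cdccd
   3 |   5 | d
   4 |   2 | dccd
   5 |   0 | ecdccd

SA = [3, 4, 1, 5, 2, 0]
rank  pair      lcp
   1  s[3:],s[4:]  1  'c'
   2  s[4:],s[1:]  2  'cd'
   3  s[1:],s[5:]  0  ''
   4  s[5:],s[2:]  1  'd'
   5  s[2:],s[0:]  0  ''

n(n+1)/2 = 6·7/2 = 21
Σ LCP = 0 + 1 + 2 + 0 + 1 + 0 = 4
distinct = 21 − 4 = 17

17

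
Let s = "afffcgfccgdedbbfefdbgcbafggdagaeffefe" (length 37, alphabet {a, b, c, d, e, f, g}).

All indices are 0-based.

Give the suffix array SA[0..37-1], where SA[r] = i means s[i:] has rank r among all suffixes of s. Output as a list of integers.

sorted suffixes:
  #0 SA[0]=30  'aeffefe'
  #1 SA[1]=0  'afffcgfccgdedbbfefdbgcbafggdagaeffefe'
  #2 SA[2]=23  'afggdagaeffefe'
  #3 SA[3]=28  'agaeffefe'
  #4 SA[4]=22  'bafggdagaeffefe'
  #5 SA[5]=13  'bbfefdbgcbafggdagaeffefe'
  #6 SA[6]=14  'bfefdbgcbafggdagaeffefe'
  #7 SA[7]=19  'bgcbafggdagaeffefe'
  #8 SA[8]=21  'cbafggdagaeffefe'
  #9 SA[9]=7  'ccgdedbbfefdbgcbafggdagaeffefe'
  #10 SA[10]=8  'cgdedbbfefdbgcbafggdagaeffefe'
  #11 SA[11]=4  'cgfccgdedbbfefdbgcbafggdagaeffefe'
  #12 SA[12]=27  'dagaeffefe'
  #13 SA[13]=12  'dbbfefdbgcbafggdagaeffefe'
  #14 SA[14]=18  'dbgcbafggdagaeffefe'
  #15 SA[15]=10  'dedbbfefdbgcbafggdagaeffefe'
  #16 SA[16]=36  'e'
  #17 SA[17]=11  'edbbfefdbgcbafggdagaeffefe'
  #18 SA[18]=16  'efdbgcbafggdagaeffefe'
  #19 SA[19]=34  'efe'
  #20 SA[20]=31  'effefe'
  #21 SA[21]=6  'fccgdedbbfefdbgcbafggdagaeffefe'
  #22 SA[22]=3  'fcgfccgdedbbfefdbgcbafggdagaeffefe'
  #23 SA[23]=17  'fdbgcbafggdagaeffefe'
  #24 SA[24]=35  'fe'
  #25 SA[25]=15  'fefdbgcbafggdagaeffefe'
  #26 SA[26]=33  'fefe'
  #27 SA[27]=2  'ffcgfccgdedbbfefdbgcbafggdagaeffefe'
  #28 SA[28]=32  'ffefe'
  #29 SA[29]=1  'fffcgfccgdedbbfefdbgcbafggdagaeffefe'
  #30 SA[30]=24  'fggdagaeffefe'
  #31 SA[31]=29  'gaeffefe'
  #32 SA[32]=20  'gcbafggdagaeffefe'
  #33 SA[33]=26  'gdagaeffefe'
  #34 SA[34]=9  'gdedbbfefdbgcbafggdagaeffefe'
  #35 SA[35]=5  'gfccgdedbbfefdbgcbafggdagaeffefe'
  #36 SA[36]=25  'ggdagaeffefe'

[30, 0, 23, 28, 22, 13, 14, 19, 21, 7, 8, 4, 27, 12, 18, 10, 36, 11, 16, 34, 31, 6, 3, 17, 35, 15, 33, 2, 32, 1, 24, 29, 20, 26, 9, 5, 25]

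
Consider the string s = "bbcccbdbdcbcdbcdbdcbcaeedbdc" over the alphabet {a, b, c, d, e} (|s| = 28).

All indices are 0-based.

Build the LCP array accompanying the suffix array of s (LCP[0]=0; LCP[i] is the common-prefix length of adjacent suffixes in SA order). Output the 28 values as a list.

rank | idx | suffix
   0 |  21 | aeedbdc
   1 |   0 | bbcccbdbdcbcdbcdbdcbcaeedbdc
   2 |  19 | bcaeedbdc
   3 |   1 | bcccbdbdcbcdbcdbdcbcaeedbdc
   4 |  10 | bcdbcdbdcbcaeedbdc
   5 |  13 | bcdbdcbcaeedbdc
   6 |   5 | bdbdcbcdbcdbdcbcaeedbdc
   7 |  25 | bdc
   8 |  16 | bdcbcaeedbdc
   9 |   7 | bdcbcdbcdbdcbcaeedbdc
  10 |  27 | c
  11 |  20 | caeedbdc
  12 |  18 | cbcaeedbdc
  13 |   9 | cbcdbcdbdcbcaeedbdc
  14 |   4 | cbdbdcbcdbcdbdcbcaeedbdc
  15 |   3 | ccbdbdcbcdbcdbdcbcaeedbdc
  16 |   2 | cccbdbdcbcdbcdbdcbcaeedbdc
  17 |  11 | cdbcdbdcbcaeedbdc
  18 |  14 | cdbdcbcaeedbdc
  19 |  12 | dbcdbdcbcaeedbdc
  20 |  24 | dbdc
  21 |  15 | dbdcbcaeedbdc
  22 |   6 | dbdcbcdbcdbdcbcaeedbdc
  23 |  26 | dc
  24 |  17 | dcbcaeedbdc
  25 |   8 | dcbcdbcdbdcbcaeedbdc
  26 |  23 | edbdc
  27 |  22 | eedbdc

SA = [21, 0, 19, 1, 10, 13, 5, 25, 16, 7, 27, 20, 18, 9, 4, 3, 2, 11, 14, 12, 24, 15, 6, 26, 17, 8, 23, 22]
rank  pair      lcp
   1  s[21:],s[0:]  0  ''
   2  s[0:],s[19:]  1  'b'
   3  s[19:],s[1:]  2  'bc'
   4  s[1:],s[10:]  2  'bc'
   5  s[10:],s[13:]  4  'bcdb'
   6  s[13:],s[5:]  1  'b'
   7  s[5:],s[25:]  2  'bd'
   8  s[25:],s[16:]  3  'bdc'
   9  s[16:],s[7:]  5  'bdcbc'
  10  s[7:],s[27:]  0  ''
  11  s[27:],s[20:]  1  'c'
  12  s[20:],s[18:]  1  'c'
  13  s[18:],s[9:]  3  'cbc'
  14  s[9:],s[4:]  2  'cb'
  15  s[4:],s[3:]  1  'c'
  16  s[3:],s[2:]  2  'cc'
  17  s[2:],s[11:]  1  'c'
  18  s[11:],s[14:]  3  'cdb'
  19  s[14:],s[12:]  0  ''
  20  s[12:],s[24:]  2  'db'
  21  s[24:],s[15:]  4  'dbdc'
  22  s[15:],s[6:]  6  'dbdcbc'
  23  s[6:],s[26:]  1  'd'
  24  s[26:],s[17:]  2  'dc'
  25  s[17:],s[8:]  4  'dcbc'
  26  s[8:],s[23:]  0  ''
  27  s[23:],s[22:]  1  'e'

[0, 0, 1, 2, 2, 4, 1, 2, 3, 5, 0, 1, 1, 3, 2, 1, 2, 1, 3, 0, 2, 4, 6, 1, 2, 4, 0, 1]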